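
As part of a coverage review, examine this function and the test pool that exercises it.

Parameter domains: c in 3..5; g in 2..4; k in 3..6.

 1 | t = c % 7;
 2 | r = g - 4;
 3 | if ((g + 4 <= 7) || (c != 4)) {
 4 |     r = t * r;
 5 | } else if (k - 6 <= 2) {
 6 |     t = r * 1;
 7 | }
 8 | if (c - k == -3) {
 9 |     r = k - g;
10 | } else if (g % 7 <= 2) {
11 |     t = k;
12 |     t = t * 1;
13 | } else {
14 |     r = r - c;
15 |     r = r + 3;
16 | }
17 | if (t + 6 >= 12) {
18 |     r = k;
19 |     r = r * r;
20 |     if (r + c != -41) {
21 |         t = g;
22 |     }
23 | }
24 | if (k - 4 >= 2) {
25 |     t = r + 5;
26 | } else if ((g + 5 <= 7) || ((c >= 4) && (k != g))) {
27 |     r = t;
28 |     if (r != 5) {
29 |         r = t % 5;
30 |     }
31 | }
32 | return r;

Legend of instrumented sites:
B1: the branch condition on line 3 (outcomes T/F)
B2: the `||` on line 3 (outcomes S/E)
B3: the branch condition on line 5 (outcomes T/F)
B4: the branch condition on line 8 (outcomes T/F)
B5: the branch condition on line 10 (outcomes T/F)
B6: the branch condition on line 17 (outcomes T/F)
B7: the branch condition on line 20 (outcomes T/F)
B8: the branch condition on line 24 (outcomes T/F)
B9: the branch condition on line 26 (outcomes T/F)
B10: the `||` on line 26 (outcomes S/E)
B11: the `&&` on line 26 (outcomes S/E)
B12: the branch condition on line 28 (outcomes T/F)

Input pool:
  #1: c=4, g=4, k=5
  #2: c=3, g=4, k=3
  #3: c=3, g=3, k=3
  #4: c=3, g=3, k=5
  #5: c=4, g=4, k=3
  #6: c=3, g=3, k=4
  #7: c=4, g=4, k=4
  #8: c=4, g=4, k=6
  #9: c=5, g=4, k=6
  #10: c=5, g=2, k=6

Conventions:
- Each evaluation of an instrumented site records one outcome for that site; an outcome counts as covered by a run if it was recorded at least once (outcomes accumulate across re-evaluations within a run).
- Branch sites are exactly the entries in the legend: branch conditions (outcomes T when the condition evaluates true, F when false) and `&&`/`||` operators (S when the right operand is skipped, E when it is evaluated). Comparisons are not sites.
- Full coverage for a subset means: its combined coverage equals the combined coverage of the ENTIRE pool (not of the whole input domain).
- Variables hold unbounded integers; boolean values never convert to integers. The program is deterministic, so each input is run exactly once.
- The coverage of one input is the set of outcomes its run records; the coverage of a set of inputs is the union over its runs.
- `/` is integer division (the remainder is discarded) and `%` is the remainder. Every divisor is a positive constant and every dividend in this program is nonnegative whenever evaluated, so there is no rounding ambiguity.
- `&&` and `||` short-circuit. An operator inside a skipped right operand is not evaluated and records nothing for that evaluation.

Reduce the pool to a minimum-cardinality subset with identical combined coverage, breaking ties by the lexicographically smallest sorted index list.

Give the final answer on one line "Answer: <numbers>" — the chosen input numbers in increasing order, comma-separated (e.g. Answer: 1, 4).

input #1 (c=4, g=4, k=5): covers B1=F, B2=E, B3=T, B4=F, B5=F, B6=F, B8=F, B9=T, B10=E, B11=E, B12=T
input #2 (c=3, g=4, k=3): covers B1=T, B2=E, B4=F, B5=F, B6=F, B8=F, B9=F, B10=E, B11=S
input #3 (c=3, g=3, k=3): covers B1=T, B2=S, B4=F, B5=F, B6=F, B8=F, B9=F, B10=E, B11=S
input #4 (c=3, g=3, k=5): covers B1=T, B2=S, B4=F, B5=F, B6=F, B8=F, B9=F, B10=E, B11=S
input #5 (c=4, g=4, k=3): covers B1=F, B2=E, B3=T, B4=F, B5=F, B6=F, B8=F, B9=T, B10=E, B11=E, B12=T
input #6 (c=3, g=3, k=4): covers B1=T, B2=S, B4=F, B5=F, B6=F, B8=F, B9=F, B10=E, B11=S
input #7 (c=4, g=4, k=4): covers B1=F, B2=E, B3=T, B4=F, B5=F, B6=F, B8=F, B9=F, B10=E, B11=E
input #8 (c=4, g=4, k=6): covers B1=F, B2=E, B3=T, B4=F, B5=F, B6=F, B8=T
input #9 (c=5, g=4, k=6): covers B1=T, B2=E, B4=F, B5=F, B6=F, B8=T
input #10 (c=5, g=2, k=6): covers B1=T, B2=S, B4=F, B5=T, B6=T, B7=T, B8=T
union over all inputs: B1=T, B1=F, B2=S, B2=E, B3=T, B4=F, B5=T, B5=F, B6=T, B6=F, B7=T, B8=T, B8=F, B9=T, B9=F, B10=E, B11=S, B11=E, B12=T (19 outcomes)
checked all size-1 subsets: none covers 19 outcomes (max 11/19)
checked all size-2 subsets: none covers 19 outcomes (max 17/19)
inputs {1, 2, 10} (size 3) cover everything; no size-3 subset with a lexicographically smaller index list covers all 19

Answer: 1, 2, 10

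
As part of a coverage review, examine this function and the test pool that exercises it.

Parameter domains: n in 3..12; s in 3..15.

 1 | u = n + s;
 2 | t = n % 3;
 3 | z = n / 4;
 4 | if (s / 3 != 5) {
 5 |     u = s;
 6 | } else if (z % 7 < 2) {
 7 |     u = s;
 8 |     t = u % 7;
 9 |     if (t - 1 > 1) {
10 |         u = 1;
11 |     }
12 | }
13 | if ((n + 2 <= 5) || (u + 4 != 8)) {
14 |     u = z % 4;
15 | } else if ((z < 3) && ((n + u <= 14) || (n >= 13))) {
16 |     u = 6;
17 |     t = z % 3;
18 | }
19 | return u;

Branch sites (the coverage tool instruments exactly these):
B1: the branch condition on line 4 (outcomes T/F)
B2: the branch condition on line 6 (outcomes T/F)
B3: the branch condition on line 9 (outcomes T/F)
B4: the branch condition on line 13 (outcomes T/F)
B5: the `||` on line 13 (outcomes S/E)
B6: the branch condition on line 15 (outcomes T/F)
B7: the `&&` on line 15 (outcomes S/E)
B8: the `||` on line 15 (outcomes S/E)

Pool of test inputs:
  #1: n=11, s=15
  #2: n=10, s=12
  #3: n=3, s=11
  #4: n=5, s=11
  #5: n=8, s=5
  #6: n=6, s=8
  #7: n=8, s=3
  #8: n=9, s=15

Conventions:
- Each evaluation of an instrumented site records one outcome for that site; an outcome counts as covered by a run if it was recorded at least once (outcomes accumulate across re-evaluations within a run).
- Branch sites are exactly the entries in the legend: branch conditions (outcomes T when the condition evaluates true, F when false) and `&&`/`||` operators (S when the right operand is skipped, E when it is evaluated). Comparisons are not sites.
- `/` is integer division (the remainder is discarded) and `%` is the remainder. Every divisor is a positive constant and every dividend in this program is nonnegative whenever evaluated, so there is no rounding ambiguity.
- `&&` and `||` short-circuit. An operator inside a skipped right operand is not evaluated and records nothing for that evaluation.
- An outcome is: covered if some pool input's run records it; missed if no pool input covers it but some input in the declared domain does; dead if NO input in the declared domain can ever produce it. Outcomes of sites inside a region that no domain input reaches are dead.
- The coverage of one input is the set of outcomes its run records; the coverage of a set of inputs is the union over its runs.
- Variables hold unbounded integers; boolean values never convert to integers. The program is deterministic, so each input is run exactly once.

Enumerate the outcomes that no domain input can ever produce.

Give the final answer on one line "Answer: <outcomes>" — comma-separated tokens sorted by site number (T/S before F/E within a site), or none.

checking every outcome against all 130 domain inputs:
  B3=T: no domain input ever produces it -> dead
  reachable outcomes have witnesses, e.g. B1=T (e.g. n=3, s=3), B1=F (e.g. n=3, s=15), B2=T (e.g. n=3, s=15), B2=F (e.g. n=8, s=15)

Answer: B3=T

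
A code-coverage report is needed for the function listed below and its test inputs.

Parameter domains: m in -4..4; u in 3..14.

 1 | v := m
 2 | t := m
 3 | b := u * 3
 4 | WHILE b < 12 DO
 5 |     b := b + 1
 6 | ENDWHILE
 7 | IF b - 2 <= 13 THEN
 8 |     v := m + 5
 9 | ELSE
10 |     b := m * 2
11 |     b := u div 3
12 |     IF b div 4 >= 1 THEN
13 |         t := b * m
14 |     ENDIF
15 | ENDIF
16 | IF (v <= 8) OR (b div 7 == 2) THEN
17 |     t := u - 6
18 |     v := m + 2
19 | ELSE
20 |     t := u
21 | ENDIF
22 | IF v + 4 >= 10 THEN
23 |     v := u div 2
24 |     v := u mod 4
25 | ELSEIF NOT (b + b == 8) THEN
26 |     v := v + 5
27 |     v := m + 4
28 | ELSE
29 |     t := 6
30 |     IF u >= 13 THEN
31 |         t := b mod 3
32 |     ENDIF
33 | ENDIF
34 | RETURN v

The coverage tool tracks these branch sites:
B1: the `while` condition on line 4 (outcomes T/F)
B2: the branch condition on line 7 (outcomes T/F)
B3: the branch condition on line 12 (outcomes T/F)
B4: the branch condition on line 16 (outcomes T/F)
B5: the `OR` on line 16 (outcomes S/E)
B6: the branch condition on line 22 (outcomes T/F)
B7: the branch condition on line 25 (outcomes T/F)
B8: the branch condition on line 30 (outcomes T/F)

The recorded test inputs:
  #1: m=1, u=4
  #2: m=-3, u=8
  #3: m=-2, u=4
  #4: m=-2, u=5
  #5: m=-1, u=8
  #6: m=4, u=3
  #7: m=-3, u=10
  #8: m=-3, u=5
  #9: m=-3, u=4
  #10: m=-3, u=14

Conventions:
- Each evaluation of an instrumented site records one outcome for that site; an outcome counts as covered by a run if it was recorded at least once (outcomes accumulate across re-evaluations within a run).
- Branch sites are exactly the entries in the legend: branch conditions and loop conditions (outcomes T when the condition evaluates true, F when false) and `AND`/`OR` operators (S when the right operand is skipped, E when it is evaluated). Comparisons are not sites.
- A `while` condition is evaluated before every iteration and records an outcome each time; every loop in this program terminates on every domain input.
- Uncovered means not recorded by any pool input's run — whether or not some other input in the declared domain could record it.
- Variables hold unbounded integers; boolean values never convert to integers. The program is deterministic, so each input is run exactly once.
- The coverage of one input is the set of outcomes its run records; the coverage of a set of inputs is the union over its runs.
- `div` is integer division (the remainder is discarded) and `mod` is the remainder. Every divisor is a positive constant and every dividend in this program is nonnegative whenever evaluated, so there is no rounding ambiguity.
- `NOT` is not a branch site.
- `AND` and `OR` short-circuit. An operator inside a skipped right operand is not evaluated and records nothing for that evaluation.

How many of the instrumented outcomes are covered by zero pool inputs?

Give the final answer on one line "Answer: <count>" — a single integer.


input #1, m=1, u=4: events B1->F, B2->T, B5->S, B4->T, B6->F, B7->T; outcomes B1=F, B2=T, B4=T, B5=S, B6=F, B7=T
input #2, m=-3, u=8: events B1->F, B2->F, B3->F, B5->S, B4->T, B6->F, B7->T; outcomes B1=F, B2=F, B3=F, B4=T, B5=S, B6=F, B7=T
input #3, m=-2, u=4: events B1->F, B2->T, B5->S, B4->T, B6->F, B7->T; outcomes B1=F, B2=T, B4=T, B5=S, B6=F, B7=T
input #4, m=-2, u=5: events B1->F, B2->T, B5->S, B4->T, B6->F, B7->T; outcomes B1=F, B2=T, B4=T, B5=S, B6=F, B7=T
input #5, m=-1, u=8: events B1->F, B2->F, B3->F, B5->S, B4->T, B6->F, B7->T; outcomes B1=F, B2=F, B3=F, B4=T, B5=S, B6=F, B7=T
input #6, m=4, u=3: events B1->T, B1->T, B1->T, B1->F, B2->T, B5->E, B4->F, B6->T; outcomes B1=T, B1=F, B2=T, B4=F, B5=E, B6=T
input #7, m=-3, u=10: events B1->F, B2->F, B3->F, B5->S, B4->T, B6->F, B7->T; outcomes B1=F, B2=F, B3=F, B4=T, B5=S, B6=F, B7=T
input #8, m=-3, u=5: events B1->F, B2->T, B5->S, B4->T, B6->F, B7->T; outcomes B1=F, B2=T, B4=T, B5=S, B6=F, B7=T
input #9, m=-3, u=4: events B1->F, B2->T, B5->S, B4->T, B6->F, B7->T; outcomes B1=F, B2=T, B4=T, B5=S, B6=F, B7=T
input #10, m=-3, u=14: events B1->F, B2->F, B3->T, B5->S, B4->T, B6->F, B7->F, B8->T; outcomes B1=F, B2=F, B3=T, B4=T, B5=S, B6=F, B7=F, B8=T
union over the pool: B1=T, B1=F, B2=T, B2=F, B3=T, B3=F, B4=T, B4=F, B5=S, B5=E, B6=T, B6=F, B7=T, B7=F, B8=T
uncovered (1 of 16): B8=F
Answer: 1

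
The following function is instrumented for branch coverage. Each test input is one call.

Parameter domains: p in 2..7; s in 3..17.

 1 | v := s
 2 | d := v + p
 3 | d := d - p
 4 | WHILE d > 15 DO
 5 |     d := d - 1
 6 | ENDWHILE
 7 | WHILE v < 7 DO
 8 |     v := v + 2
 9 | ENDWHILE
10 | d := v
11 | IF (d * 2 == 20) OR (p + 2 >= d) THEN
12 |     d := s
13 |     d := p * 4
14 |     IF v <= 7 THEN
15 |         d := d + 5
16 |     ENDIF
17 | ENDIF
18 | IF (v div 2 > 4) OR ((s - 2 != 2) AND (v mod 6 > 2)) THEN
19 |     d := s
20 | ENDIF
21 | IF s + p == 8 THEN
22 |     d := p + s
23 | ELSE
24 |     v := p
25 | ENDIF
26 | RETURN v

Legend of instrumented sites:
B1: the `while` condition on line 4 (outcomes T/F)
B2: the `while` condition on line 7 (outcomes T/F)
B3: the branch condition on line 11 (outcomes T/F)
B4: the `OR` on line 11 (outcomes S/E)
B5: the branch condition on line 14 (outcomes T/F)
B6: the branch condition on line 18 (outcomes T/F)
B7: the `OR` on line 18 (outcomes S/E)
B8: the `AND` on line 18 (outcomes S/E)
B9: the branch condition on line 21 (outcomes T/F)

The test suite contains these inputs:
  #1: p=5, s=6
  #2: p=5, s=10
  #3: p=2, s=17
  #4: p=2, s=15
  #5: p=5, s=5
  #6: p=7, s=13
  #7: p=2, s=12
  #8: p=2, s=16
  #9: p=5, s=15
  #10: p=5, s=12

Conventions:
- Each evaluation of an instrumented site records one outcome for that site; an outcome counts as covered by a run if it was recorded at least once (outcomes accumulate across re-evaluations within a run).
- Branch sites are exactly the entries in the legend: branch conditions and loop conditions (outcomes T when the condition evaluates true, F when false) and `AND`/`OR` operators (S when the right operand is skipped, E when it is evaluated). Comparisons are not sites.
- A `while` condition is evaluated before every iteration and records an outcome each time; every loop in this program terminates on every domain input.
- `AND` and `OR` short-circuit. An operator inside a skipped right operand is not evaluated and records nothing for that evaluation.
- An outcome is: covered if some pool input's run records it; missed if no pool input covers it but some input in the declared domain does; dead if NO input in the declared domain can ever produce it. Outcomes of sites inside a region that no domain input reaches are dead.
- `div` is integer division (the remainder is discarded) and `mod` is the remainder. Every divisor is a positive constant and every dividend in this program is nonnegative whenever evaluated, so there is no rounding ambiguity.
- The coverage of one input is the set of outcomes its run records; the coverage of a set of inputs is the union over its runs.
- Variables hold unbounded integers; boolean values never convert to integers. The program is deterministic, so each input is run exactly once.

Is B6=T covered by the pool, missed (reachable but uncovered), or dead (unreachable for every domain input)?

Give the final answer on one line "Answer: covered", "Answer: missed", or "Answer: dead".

B6=T is recorded by pool input(s) 2, 3, 4, 6, 7, 8, 9, 10 -> covered

Answer: covered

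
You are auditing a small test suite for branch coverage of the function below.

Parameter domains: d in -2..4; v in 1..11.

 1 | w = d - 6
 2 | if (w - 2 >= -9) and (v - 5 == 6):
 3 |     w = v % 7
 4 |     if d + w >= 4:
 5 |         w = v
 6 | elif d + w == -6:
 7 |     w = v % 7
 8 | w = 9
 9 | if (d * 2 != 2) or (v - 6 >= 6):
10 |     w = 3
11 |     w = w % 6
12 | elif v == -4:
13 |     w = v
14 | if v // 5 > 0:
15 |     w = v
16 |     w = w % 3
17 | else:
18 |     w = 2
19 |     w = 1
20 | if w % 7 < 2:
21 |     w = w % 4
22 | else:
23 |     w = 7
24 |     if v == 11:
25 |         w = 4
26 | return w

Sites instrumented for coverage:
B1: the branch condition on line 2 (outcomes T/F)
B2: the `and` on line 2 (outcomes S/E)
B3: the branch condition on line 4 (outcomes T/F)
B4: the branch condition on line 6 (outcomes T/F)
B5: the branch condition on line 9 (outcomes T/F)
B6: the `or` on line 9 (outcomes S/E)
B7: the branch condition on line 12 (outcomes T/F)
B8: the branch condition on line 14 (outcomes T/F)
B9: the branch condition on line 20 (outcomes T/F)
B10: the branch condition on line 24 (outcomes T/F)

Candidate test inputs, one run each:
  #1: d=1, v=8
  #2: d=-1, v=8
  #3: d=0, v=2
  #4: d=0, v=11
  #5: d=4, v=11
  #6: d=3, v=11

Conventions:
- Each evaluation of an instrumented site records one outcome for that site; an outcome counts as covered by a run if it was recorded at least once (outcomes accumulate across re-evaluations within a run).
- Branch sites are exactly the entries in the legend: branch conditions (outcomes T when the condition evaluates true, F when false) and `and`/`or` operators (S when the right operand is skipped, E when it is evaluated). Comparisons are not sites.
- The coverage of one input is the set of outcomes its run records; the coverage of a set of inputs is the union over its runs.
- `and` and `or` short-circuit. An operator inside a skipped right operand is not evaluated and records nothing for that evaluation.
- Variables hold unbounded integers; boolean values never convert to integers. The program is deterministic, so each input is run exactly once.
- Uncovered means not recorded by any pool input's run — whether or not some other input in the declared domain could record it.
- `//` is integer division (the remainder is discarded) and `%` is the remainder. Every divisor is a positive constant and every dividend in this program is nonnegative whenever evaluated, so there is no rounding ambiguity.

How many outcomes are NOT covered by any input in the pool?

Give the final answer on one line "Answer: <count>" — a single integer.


#1 (d=1, v=8) -> B2->E, B1->F, B4->F, B6->E, B5->F, B7->F, B8->T, B9->F, B10->F; covered: B1=F, B2=E, B4=F, B5=F, B6=E, B7=F, B8=T, B9=F, B10=F
#2 (d=-1, v=8) -> B2->E, B1->F, B4->F, B6->S, B5->T, B8->T, B9->F, B10->F; covered: B1=F, B2=E, B4=F, B5=T, B6=S, B8=T, B9=F, B10=F
#3 (d=0, v=2) -> B2->E, B1->F, B4->T, B6->S, B5->T, B8->F, B9->T; covered: B1=F, B2=E, B4=T, B5=T, B6=S, B8=F, B9=T
#4 (d=0, v=11) -> B2->E, B1->T, B3->T, B6->S, B5->T, B8->T, B9->F, B10->T; covered: B1=T, B2=E, B3=T, B5=T, B6=S, B8=T, B9=F, B10=T
#5 (d=4, v=11) -> B2->E, B1->T, B3->T, B6->S, B5->T, B8->T, B9->F, B10->T; covered: B1=T, B2=E, B3=T, B5=T, B6=S, B8=T, B9=F, B10=T
#6 (d=3, v=11) -> B2->E, B1->T, B3->T, B6->S, B5->T, B8->T, B9->F, B10->T; covered: B1=T, B2=E, B3=T, B5=T, B6=S, B8=T, B9=F, B10=T
union over the pool: B1=T, B1=F, B2=E, B3=T, B4=T, B4=F, B5=T, B5=F, B6=S, B6=E, B7=F, B8=T, B8=F, B9=T, B9=F, B10=T, B10=F
uncovered (3 of 20): B2=S, B3=F, B7=T
Answer: 3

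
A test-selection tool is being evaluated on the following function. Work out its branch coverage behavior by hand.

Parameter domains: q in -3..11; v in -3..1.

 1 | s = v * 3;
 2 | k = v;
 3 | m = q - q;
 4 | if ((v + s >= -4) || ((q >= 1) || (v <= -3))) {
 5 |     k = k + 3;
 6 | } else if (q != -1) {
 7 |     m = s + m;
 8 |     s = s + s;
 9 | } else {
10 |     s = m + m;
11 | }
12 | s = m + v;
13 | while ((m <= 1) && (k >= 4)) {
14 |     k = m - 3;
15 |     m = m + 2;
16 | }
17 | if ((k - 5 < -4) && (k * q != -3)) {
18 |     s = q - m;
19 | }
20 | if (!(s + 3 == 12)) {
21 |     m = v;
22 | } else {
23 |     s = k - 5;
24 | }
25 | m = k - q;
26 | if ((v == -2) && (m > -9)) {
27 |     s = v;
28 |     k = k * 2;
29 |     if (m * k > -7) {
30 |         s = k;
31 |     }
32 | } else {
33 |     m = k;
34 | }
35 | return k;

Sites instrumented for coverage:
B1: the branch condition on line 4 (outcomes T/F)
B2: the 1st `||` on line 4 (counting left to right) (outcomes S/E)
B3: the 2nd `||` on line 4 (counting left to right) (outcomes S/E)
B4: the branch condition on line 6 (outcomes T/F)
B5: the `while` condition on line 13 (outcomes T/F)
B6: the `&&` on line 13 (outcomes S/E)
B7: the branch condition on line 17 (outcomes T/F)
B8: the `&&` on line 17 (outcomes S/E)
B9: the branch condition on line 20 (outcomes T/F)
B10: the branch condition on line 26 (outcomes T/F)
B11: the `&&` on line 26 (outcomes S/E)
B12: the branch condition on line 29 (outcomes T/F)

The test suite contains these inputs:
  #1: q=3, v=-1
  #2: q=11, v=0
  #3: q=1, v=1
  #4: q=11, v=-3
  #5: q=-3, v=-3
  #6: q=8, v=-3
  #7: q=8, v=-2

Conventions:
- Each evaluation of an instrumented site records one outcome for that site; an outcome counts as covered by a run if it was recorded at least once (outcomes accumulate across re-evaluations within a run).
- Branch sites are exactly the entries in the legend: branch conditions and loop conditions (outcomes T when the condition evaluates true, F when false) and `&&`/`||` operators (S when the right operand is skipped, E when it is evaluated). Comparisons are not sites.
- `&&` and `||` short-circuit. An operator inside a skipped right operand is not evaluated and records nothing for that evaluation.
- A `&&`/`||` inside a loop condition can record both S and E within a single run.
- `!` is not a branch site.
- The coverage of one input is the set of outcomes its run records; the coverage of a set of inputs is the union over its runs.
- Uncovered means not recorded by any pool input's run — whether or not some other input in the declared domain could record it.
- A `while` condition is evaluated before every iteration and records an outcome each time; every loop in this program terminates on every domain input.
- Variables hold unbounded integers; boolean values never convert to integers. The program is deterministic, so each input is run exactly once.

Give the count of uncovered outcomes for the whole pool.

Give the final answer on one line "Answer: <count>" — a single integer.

#1 (q=3, v=-1) -> B2->S, B1->T, B6->E, B5->F, B8->S, B7->F, B9->T, B11->S, B10->F; covered: B1=T, B2=S, B5=F, B6=E, B7=F, B8=S, B9=T, B10=F, B11=S
#2 (q=11, v=0) -> B2->S, B1->T, B6->E, B5->F, B8->S, B7->F, B9->T, B11->S, B10->F; covered: B1=T, B2=S, B5=F, B6=E, B7=F, B8=S, B9=T, B10=F, B11=S
#3 (q=1, v=1) -> B2->S, B1->T, B6->E, B5->T, B6->S, B5->F, B8->E, B7->F, B9->T, B11->S, B10->F; covered: B1=T, B2=S, B5=T, B5=F, B6=S, B6=E, B7=F, B8=E, B9=T, B10=F, B11=S
#4 (q=11, v=-3) -> B2->E, B3->S, B1->T, B6->E, B5->F, B8->E, B7->T, B9->T, B11->S, B10->F; covered: B1=T, B2=E, B3=S, B5=F, B6=E, B7=T, B8=E, B9=T, B10=F, B11=S
#5 (q=-3, v=-3) -> B2->E, B3->E, B1->T, B6->E, B5->F, B8->E, B7->T, B9->T, B11->S, B10->F; covered: B1=T, B2=E, B3=E, B5=F, B6=E, B7=T, B8=E, B9=T, B10=F, B11=S
#6 (q=8, v=-3) -> B2->E, B3->S, B1->T, B6->E, B5->F, B8->E, B7->T, B9->T, B11->S, B10->F; covered: B1=T, B2=E, B3=S, B5=F, B6=E, B7=T, B8=E, B9=T, B10=F, B11=S
#7 (q=8, v=-2) -> B2->E, B3->S, B1->T, B6->E, B5->F, B8->S, B7->F, B9->T, B11->E, B10->T, B12->F; covered: B1=T, B2=E, B3=S, B5=F, B6=E, B7=F, B8=S, B9=T, B10=T, B11=E, B12=F
union over the pool: B1=T, B2=S, B2=E, B3=S, B3=E, B5=T, B5=F, B6=S, B6=E, B7=T, B7=F, B8=S, B8=E, B9=T, B10=T, B10=F, B11=S, B11=E, B12=F
uncovered (5 of 24): B1=F, B4=T, B4=F, B9=F, B12=T

Answer: 5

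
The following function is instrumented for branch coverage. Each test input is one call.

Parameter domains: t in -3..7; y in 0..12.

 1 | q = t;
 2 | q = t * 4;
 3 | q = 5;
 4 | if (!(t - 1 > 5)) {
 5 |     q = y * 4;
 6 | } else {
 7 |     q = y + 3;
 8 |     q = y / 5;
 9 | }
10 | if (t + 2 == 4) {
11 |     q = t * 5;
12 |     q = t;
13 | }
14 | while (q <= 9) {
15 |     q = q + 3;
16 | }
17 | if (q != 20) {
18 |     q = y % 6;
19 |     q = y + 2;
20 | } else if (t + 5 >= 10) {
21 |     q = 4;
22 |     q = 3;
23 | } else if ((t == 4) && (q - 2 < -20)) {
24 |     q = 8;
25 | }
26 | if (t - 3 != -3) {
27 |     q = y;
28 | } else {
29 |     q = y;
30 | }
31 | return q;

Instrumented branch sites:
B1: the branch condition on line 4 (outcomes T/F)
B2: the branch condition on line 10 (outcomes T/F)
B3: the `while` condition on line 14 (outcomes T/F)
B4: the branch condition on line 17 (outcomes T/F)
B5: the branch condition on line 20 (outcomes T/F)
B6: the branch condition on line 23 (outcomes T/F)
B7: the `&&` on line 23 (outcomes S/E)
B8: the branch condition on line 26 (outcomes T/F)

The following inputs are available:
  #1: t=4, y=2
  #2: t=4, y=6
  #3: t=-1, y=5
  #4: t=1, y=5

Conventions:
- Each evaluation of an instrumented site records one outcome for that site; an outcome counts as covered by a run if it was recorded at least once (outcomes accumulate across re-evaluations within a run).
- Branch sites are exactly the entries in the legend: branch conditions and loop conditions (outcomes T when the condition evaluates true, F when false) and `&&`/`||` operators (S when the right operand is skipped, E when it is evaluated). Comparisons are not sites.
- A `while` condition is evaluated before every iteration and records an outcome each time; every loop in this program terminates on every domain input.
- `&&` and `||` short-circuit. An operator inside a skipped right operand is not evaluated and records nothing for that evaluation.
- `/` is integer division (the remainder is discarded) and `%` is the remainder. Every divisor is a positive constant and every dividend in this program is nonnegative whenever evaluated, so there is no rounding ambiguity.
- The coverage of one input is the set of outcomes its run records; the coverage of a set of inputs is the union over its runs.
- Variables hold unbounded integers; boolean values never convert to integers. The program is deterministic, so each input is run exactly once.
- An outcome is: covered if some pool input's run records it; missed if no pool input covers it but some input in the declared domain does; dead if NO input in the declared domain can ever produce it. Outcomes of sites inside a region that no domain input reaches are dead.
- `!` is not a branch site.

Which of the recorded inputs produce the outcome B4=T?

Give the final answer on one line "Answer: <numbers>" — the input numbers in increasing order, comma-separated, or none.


input #1 (t=4, y=2): records B4=T
input #2 (t=4, y=6): records B4=T
input #3 (t=-1, y=5): does not record B4=T
input #4 (t=1, y=5): does not record B4=T
Answer: 1, 2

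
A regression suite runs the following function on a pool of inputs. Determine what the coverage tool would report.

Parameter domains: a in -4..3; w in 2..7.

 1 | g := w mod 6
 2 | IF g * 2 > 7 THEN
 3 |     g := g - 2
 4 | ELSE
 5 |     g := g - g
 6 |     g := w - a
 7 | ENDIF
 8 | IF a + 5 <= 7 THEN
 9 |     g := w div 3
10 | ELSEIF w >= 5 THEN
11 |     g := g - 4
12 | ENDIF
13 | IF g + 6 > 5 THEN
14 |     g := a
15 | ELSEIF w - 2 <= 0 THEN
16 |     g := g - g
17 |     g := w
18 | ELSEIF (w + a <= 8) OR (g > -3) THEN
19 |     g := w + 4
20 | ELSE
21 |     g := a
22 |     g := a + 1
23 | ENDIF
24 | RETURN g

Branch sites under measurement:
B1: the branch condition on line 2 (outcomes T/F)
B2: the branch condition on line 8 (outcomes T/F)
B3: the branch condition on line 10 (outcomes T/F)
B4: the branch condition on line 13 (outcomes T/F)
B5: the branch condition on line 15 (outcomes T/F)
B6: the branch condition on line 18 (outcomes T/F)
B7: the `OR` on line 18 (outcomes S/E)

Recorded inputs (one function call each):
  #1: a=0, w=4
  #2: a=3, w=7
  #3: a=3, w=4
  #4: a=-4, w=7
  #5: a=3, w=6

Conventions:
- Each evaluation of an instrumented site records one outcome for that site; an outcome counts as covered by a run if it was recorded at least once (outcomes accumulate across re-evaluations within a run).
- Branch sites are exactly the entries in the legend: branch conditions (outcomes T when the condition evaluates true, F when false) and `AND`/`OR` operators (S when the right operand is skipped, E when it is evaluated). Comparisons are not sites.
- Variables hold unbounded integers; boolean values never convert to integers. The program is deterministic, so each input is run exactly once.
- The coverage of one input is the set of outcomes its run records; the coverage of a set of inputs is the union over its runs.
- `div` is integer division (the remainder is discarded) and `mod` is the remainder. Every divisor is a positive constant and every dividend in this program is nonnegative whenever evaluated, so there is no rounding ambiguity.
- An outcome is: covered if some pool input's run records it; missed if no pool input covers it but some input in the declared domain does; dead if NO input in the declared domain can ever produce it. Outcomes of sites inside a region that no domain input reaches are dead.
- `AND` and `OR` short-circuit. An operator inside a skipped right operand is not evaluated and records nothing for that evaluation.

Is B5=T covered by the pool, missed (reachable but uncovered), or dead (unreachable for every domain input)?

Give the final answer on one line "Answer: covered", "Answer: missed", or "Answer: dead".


no pool input records B5=T
but domain input (a=3, w=2) does record it -> reachable, so missed
Answer: missed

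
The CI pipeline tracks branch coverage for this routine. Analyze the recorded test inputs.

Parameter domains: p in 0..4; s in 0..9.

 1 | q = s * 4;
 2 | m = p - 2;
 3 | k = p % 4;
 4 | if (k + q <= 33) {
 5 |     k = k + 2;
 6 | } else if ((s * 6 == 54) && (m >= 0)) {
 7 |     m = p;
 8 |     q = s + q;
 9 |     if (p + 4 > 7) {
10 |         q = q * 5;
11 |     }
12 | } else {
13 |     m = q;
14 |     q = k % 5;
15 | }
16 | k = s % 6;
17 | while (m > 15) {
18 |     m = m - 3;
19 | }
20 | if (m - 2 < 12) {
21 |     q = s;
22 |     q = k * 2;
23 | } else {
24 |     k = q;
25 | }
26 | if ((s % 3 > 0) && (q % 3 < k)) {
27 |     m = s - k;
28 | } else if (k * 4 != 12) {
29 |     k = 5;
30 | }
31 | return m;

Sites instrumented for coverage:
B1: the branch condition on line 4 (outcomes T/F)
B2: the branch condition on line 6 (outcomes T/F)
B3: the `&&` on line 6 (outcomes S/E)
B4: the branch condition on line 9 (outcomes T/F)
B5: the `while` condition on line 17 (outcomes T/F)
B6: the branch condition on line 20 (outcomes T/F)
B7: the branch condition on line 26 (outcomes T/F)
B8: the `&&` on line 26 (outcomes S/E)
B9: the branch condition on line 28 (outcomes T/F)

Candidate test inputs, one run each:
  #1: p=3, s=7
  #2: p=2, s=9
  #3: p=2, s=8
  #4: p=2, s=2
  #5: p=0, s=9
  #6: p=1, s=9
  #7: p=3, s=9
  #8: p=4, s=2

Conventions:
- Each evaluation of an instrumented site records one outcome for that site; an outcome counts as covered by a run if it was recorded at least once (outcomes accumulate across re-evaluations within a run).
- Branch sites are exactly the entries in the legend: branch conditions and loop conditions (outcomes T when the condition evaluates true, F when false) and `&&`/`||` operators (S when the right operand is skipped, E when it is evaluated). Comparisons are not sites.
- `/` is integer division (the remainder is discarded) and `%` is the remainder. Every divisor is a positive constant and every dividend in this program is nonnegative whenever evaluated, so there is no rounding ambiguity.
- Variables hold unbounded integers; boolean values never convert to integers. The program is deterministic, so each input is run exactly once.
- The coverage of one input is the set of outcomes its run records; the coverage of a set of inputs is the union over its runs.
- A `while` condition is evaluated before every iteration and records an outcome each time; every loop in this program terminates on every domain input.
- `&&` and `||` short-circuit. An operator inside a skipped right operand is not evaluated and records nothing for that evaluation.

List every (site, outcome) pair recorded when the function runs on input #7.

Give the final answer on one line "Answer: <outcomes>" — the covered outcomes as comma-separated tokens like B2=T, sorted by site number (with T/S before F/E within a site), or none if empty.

Tracing the run of input #7 (p=3, s=9):
  B1->F, B3->E, B2->T, B4->F, B5->F, B6->T, B8->S, B7->F, B9->F
collecting distinct outcomes: B1=F, B2=T, B3=E, B4=F, B5=F, B6=T, B7=F, B8=S, B9=F

Answer: B1=F, B2=T, B3=E, B4=F, B5=F, B6=T, B7=F, B8=S, B9=F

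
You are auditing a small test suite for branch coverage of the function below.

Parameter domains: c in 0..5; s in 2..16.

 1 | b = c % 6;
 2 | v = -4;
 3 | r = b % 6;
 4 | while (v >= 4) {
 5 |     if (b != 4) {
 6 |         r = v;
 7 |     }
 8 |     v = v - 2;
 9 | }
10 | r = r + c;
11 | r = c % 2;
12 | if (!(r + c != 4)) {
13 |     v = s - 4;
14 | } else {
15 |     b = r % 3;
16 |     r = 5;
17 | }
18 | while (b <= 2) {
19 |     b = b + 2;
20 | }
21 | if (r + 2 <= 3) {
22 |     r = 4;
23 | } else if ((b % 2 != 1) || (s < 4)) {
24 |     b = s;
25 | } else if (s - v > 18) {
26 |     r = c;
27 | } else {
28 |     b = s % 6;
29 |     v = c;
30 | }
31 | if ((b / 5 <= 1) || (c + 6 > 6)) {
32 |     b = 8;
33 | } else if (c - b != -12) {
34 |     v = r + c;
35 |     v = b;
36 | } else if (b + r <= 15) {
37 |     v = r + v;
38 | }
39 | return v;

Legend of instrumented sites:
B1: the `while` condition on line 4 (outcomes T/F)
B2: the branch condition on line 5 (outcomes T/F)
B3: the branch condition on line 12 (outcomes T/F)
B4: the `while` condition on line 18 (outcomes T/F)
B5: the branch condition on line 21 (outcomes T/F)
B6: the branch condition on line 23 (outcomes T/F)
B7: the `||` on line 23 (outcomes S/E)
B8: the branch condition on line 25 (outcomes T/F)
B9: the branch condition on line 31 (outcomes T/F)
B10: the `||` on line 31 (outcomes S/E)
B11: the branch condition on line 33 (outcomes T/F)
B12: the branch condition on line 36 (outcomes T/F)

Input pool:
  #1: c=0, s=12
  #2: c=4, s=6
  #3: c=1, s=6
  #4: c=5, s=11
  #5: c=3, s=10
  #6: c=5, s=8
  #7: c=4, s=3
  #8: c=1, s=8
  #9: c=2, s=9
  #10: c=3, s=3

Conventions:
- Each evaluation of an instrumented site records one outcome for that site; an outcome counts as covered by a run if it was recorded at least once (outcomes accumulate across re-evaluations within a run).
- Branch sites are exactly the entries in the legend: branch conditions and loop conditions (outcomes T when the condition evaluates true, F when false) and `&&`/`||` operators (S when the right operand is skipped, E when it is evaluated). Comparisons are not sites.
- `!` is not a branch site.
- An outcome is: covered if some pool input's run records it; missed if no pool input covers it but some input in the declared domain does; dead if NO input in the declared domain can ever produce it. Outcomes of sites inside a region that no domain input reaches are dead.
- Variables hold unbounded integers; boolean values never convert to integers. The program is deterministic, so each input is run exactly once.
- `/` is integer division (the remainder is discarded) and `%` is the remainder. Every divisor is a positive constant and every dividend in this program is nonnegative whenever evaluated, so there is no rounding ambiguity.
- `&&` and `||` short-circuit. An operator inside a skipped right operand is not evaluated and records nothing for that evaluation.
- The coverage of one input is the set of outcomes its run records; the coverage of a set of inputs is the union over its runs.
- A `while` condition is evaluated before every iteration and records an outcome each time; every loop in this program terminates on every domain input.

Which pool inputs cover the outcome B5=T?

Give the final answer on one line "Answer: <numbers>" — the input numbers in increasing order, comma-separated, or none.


input #1 (c=0, s=12): does not record B5=T
input #2 (c=4, s=6): records B5=T
input #3 (c=1, s=6): does not record B5=T
input #4 (c=5, s=11): does not record B5=T
input #5 (c=3, s=10): records B5=T
input #6 (c=5, s=8): does not record B5=T
input #7 (c=4, s=3): records B5=T
input #8 (c=1, s=8): does not record B5=T
input #9 (c=2, s=9): does not record B5=T
input #10 (c=3, s=3): records B5=T
Answer: 2, 5, 7, 10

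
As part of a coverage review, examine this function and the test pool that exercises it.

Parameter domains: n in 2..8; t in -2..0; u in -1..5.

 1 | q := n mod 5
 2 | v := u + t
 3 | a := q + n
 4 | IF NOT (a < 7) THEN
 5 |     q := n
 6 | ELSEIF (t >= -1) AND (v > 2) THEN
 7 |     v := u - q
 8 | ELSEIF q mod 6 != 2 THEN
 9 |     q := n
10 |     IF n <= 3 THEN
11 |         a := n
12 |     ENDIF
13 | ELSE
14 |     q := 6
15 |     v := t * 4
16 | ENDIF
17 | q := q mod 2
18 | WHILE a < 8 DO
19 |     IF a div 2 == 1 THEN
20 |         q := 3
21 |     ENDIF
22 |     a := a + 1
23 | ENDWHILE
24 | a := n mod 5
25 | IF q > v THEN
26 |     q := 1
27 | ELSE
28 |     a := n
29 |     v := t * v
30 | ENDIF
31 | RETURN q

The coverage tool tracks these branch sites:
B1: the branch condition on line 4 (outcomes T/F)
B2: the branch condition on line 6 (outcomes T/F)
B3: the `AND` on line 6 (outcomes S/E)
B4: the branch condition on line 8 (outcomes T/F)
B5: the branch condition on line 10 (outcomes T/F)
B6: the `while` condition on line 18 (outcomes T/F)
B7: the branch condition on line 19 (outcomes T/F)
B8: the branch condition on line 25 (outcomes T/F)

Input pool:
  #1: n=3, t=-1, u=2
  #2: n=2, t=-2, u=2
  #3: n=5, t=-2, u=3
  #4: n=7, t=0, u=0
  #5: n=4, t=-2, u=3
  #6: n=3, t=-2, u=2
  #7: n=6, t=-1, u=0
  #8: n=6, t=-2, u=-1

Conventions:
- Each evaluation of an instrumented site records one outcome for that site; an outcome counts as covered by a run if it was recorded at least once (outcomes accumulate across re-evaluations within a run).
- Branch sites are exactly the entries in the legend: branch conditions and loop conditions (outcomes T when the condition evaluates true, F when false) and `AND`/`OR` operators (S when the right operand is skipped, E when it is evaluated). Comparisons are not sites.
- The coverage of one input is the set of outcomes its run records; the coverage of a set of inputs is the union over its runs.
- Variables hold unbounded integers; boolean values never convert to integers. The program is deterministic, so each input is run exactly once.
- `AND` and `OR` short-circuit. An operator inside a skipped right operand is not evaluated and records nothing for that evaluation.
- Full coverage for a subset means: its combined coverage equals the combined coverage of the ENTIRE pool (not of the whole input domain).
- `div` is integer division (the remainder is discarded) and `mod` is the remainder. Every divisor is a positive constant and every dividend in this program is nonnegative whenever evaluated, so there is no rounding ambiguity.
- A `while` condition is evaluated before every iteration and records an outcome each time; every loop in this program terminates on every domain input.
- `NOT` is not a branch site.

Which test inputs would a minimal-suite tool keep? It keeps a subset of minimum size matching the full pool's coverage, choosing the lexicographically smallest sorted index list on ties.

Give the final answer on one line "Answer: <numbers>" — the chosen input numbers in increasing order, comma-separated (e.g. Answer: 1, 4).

run #1 (n=3, t=-1, u=2) records B1=F, B2=F, B3=E, B4=T, B5=T, B6=T, B6=F, B7=T, B7=F, B8=T
run #2 (n=2, t=-2, u=2) records B1=F, B2=F, B3=S, B4=F, B6=T, B6=F, B7=F, B8=T
run #3 (n=5, t=-2, u=3) records B1=F, B2=F, B3=S, B4=T, B5=F, B6=T, B6=F, B7=F, B8=F
run #4 (n=7, t=0, u=0) records B1=T, B6=F, B8=T
run #5 (n=4, t=-2, u=3) records B1=T, B6=F, B8=F
run #6 (n=3, t=-2, u=2) records B1=F, B2=F, B3=S, B4=T, B5=T, B6=T, B6=F, B7=T, B7=F, B8=T
run #7 (n=6, t=-1, u=0) records B1=T, B6=T, B6=F, B7=F, B8=T
run #8 (n=6, t=-2, u=-1) records B1=T, B6=T, B6=F, B7=F, B8=T
pool-wide coverage (15 outcomes): B1=T, B1=F, B2=F, B3=S, B3=E, B4=T, B4=F, B5=T, B5=F, B6=T, B6=F, B7=T, B7=F, B8=T, B8=F
every size-1 subset falls short of the 15 outcomes (best: 10/15)
every size-2 subset falls short of the 15 outcomes (best: 13/15)
every size-3 subset falls short of the 15 outcomes (best: 14/15)
at size 4, {1, 2, 3, 4} reaches all 15 outcomes; every lexicographically earlier size-4 subset fails

Answer: 1, 2, 3, 4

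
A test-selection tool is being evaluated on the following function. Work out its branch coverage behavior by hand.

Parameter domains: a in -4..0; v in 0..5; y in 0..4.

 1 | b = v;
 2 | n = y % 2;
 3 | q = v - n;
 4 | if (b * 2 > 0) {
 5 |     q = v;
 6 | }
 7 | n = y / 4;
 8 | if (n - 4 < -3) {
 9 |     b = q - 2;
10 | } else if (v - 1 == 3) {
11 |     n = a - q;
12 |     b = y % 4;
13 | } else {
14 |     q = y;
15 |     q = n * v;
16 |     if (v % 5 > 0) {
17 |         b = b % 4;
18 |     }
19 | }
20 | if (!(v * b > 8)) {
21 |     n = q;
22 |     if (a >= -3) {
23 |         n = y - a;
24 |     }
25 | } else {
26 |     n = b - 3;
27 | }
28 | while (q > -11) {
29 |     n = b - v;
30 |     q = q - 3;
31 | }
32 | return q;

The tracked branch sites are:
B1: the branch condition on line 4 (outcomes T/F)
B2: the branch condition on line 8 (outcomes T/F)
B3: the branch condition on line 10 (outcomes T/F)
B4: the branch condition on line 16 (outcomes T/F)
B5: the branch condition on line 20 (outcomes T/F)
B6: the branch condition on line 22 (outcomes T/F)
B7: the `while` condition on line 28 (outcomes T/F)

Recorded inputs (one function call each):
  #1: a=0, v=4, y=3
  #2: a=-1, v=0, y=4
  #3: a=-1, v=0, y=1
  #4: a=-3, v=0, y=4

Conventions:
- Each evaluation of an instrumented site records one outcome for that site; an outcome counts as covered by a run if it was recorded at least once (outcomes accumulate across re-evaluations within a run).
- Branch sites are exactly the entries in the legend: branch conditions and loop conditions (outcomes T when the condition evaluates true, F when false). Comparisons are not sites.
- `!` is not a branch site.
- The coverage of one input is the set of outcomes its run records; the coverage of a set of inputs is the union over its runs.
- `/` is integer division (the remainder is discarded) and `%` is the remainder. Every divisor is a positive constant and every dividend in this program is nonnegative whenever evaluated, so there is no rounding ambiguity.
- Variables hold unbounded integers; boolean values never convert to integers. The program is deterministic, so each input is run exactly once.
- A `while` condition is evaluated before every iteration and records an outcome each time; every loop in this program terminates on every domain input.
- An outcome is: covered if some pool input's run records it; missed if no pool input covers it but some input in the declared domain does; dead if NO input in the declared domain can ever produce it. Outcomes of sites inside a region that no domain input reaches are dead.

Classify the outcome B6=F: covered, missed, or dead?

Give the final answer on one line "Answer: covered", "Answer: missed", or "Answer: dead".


no pool input records B6=F
but domain input (a=-4, v=0, y=0) does record it -> reachable, so missed
Answer: missed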